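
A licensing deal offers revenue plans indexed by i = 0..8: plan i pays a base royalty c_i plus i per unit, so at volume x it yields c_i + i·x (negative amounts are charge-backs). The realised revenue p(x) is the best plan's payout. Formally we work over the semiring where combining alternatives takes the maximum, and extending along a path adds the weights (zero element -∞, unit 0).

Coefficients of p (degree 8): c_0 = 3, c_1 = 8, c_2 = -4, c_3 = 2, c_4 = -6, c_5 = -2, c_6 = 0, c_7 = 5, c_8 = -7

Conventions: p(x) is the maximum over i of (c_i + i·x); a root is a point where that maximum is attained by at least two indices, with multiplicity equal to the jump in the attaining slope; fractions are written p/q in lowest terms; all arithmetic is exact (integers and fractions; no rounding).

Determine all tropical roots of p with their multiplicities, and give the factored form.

hull edge (i=0, c=3) to (i=1, c=8): slope 5, span 1
hull edge (i=1, c=8) to (i=7, c=5): slope -1/2, span 6
hull edge (i=7, c=5) to (i=8, c=-7): slope -12, span 1
Factored form: p(x) = -7 ⊗ (x ⊕ (-5)) ⊗ (x ⊕ 1/2) ⊗ (x ⊕ 1/2) ⊗ (x ⊕ 1/2) ⊗ (x ⊕ 1/2) ⊗ (x ⊕ 1/2) ⊗ (x ⊕ 1/2) ⊗ (x ⊕ 12)
Answer: roots = -5 (mult 1), 1/2 (mult 6), 12 (mult 1)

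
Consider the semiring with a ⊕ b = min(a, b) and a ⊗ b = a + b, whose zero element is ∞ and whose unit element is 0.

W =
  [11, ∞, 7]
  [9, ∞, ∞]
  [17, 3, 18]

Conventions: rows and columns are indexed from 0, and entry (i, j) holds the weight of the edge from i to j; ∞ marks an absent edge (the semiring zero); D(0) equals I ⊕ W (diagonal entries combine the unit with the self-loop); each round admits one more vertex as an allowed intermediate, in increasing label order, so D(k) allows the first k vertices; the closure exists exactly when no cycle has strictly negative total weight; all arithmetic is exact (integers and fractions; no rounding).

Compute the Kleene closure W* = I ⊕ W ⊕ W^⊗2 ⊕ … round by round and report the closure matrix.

D(0):
  [0, ∞, 7]
  [9, 0, ∞]
  [17, 3, 0]
D(1):
  [0, ∞, 7]
  [9, 0, 16]
  [17, 3, 0]
D(2):
  [0, ∞, 7]
  [9, 0, 16]
  [12, 3, 0]
D(3):
  [0, 10, 7]
  [9, 0, 16]
  [12, 3, 0]
Answer: W* = [[0, 10, 7], [9, 0, 16], [12, 3, 0]]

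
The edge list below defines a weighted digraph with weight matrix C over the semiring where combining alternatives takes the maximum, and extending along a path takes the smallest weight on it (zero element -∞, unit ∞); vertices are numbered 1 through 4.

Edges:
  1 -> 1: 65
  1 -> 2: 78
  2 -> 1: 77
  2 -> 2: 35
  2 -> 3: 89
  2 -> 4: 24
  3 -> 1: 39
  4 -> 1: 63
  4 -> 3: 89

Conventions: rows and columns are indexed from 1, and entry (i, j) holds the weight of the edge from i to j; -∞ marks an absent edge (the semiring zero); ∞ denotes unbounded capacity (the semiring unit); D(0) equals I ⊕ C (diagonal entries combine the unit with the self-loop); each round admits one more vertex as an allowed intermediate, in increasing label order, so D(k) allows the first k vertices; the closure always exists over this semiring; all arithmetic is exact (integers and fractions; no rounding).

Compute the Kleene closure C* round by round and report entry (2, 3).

D(0):
  [∞, 78, -∞, -∞]
  [77, ∞, 89, 24]
  [39, -∞, ∞, -∞]
  [63, -∞, 89, ∞]
D(1):
  [∞, 78, -∞, -∞]
  [77, ∞, 89, 24]
  [39, 39, ∞, -∞]
  [63, 63, 89, ∞]
D(2):
  [∞, 78, 78, 24]
  [77, ∞, 89, 24]
  [39, 39, ∞, 24]
  [63, 63, 89, ∞]
D(3):
  [∞, 78, 78, 24]
  [77, ∞, 89, 24]
  [39, 39, ∞, 24]
  [63, 63, 89, ∞]
D(4):
  [∞, 78, 78, 24]
  [77, ∞, 89, 24]
  [39, 39, ∞, 24]
  [63, 63, 89, ∞]
Answer: C*[2][3] = 89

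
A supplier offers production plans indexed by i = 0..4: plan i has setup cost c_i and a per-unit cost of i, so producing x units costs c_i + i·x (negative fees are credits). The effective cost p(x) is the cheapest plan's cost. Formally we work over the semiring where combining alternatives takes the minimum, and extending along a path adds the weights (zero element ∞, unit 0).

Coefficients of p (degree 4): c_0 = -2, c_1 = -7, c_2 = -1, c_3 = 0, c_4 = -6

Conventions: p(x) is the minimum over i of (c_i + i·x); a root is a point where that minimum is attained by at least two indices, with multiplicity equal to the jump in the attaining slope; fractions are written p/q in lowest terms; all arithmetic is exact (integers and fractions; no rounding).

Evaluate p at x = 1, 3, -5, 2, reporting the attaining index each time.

p(1) = min(-2+0·1=-2, -7+1·1=-6, -1+2·1=1, 0+3·1=3, -6+4·1=-2) = -6 (attained by i=1)
p(3) = min(-2+0·3=-2, -7+1·3=-4, -1+2·3=5, 0+3·3=9, -6+4·3=6) = -4 (attained by i=1)
p(-5) = min(-2+0·(-5)=-2, -7+1·(-5)=-12, -1+2·(-5)=-11, 0+3·(-5)=-15, -6+4·(-5)=-26) = -26 (attained by i=4)
p(2) = min(-2+0·2=-2, -7+1·2=-5, -1+2·2=3, 0+3·2=6, -6+4·2=2) = -5 (attained by i=1)
Answer: p(1) = -6; p(3) = -4; p(-5) = -26; p(2) = -5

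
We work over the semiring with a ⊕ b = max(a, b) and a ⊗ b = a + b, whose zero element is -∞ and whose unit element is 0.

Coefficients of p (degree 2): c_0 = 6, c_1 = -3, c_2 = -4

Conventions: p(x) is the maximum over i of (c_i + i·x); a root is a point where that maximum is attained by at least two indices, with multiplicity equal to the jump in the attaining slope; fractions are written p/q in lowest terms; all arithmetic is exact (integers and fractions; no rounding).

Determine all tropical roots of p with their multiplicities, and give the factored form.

hull edge (i=0, c=6) to (i=2, c=-4): slope -5, span 2
Factored form: p(x) = -4 ⊗ (x ⊕ 5) ⊗ (x ⊕ 5)
Answer: roots = 5 (mult 2)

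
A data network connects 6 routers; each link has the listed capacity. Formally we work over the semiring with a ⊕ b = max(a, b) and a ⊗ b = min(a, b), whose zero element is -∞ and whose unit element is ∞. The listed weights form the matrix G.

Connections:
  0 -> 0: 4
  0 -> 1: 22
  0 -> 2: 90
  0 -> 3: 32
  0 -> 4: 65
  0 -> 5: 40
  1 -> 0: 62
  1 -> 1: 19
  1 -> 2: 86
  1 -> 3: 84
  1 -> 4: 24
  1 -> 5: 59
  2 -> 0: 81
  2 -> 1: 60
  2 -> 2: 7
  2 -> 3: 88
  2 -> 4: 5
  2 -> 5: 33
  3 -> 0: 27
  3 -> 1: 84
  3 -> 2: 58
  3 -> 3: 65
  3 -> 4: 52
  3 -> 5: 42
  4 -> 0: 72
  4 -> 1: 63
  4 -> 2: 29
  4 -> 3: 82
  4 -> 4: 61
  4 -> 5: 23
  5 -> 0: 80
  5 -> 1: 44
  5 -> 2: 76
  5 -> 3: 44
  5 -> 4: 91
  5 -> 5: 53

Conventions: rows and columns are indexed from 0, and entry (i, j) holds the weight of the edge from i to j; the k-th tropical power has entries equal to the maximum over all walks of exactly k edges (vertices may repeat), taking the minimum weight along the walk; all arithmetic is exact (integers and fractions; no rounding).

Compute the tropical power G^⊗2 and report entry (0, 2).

G^⊗2:
  [81, 63, 40, 88, 61, 40]
  [81, 84, 62, 86, 62, 53]
  [60, 84, 81, 65, 65, 59]
  [62, 65, 84, 84, 52, 59]
  [62, 82, 72, 65, 65, 59]
  [76, 63, 80, 82, 65, 53]
Key observation: the optimum is the walk 0->5->2, with weight 40 min 76 = 40.
Optimal value attained by: walk 0->5->2.
Answer: (G^⊗2)[0][2] = 40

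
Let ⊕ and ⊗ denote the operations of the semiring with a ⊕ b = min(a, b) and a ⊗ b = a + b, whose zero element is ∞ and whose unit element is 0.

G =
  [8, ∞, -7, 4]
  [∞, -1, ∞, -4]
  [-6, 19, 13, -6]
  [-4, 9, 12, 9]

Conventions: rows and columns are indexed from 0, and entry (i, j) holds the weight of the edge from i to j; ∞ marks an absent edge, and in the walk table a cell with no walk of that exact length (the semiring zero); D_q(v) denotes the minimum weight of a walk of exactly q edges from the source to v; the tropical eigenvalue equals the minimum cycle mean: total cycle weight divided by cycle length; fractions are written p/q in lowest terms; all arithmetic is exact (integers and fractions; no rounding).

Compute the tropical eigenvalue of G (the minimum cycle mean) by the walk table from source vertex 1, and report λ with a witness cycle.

q=0: [∞, 0, ∞, ∞]
q=1: [∞, -1, ∞, -4]
q=2: [-8, -2, 8, -5]
q=3: [-9, -3, -15, -6]
q=4: [-21, -4, -16, -21]
Optimal cycle mean attained by: cycle 0->2->0, total (-7) + (-6), length 2.
Answer: λ = -13/2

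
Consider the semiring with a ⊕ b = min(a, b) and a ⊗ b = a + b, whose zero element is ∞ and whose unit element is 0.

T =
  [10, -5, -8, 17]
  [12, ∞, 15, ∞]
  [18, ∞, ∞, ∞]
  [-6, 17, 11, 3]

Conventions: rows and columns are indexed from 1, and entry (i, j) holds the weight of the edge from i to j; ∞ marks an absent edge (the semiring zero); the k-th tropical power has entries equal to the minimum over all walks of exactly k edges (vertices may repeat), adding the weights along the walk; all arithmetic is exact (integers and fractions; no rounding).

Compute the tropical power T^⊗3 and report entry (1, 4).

T^⊗2:
  [7, 5, 2, 20]
  [22, 7, 4, 29]
  [28, 13, 10, 35]
  [-3, -11, -14, 6]
T^⊗3:
  [14, 2, -1, 23]
  [19, 17, 14, 32]
  [25, 23, 20, 38]
  [0, -8, -11, 9]
Key observation: the optimum is the walk 1->4->4->4, with weight 17 + 3 + 3 = 23.
Optimal value attained by: walk 1->4->4->4.
Answer: (T^⊗3)[1][4] = 23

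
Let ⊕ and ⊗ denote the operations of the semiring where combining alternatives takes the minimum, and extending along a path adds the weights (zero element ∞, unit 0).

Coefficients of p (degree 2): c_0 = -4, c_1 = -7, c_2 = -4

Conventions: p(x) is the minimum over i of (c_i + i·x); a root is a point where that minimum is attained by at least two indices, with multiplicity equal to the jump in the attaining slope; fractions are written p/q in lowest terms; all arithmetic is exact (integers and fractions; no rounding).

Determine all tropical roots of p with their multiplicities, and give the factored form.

hull edge (i=0, c=-4) to (i=1, c=-7): slope -3, span 1
hull edge (i=1, c=-7) to (i=2, c=-4): slope 3, span 1
Factored form: p(x) = -4 ⊗ (x ⊕ (-3)) ⊗ (x ⊕ 3)
Answer: roots = -3 (mult 1), 3 (mult 1)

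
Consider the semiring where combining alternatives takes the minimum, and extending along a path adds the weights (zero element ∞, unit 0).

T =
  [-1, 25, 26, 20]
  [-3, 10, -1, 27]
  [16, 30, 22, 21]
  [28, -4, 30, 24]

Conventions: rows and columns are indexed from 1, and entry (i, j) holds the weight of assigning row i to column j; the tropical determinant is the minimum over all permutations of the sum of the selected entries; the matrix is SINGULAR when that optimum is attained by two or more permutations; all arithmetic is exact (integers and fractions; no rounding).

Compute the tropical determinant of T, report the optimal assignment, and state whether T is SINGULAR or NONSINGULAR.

σ = (1, 2, 3, 4): (-1) + 10 + 22 + 24 = 55
σ = (1, 2, 4, 3): (-1) + 10 + 21 + 30 = 60
σ = (1, 3, 2, 4): (-1) + (-1) + 30 + 24 = 52
σ = (1, 3, 4, 2): (-1) + (-1) + 21 + (-4) = 15
σ = (1, 4, 2, 3): (-1) + 27 + 30 + 30 = 86
σ = (1, 4, 3, 2): (-1) + 27 + 22 + (-4) = 44
σ = (2, 1, 3, 4): 25 + (-3) + 22 + 24 = 68
σ = (2, 1, 4, 3): 25 + (-3) + 21 + 30 = 73
σ = (2, 3, 1, 4): 25 + (-1) + 16 + 24 = 64
σ = (2, 3, 4, 1): 25 + (-1) + 21 + 28 = 73
σ = (2, 4, 1, 3): 25 + 27 + 16 + 30 = 98
σ = (2, 4, 3, 1): 25 + 27 + 22 + 28 = 102
σ = (3, 1, 2, 4): 26 + (-3) + 30 + 24 = 77
σ = (3, 1, 4, 2): 26 + (-3) + 21 + (-4) = 40
σ = (3, 2, 1, 4): 26 + 10 + 16 + 24 = 76
σ = (3, 2, 4, 1): 26 + 10 + 21 + 28 = 85
σ = (3, 4, 1, 2): 26 + 27 + 16 + (-4) = 65
σ = (3, 4, 2, 1): 26 + 27 + 30 + 28 = 111
σ = (4, 1, 2, 3): 20 + (-3) + 30 + 30 = 77
σ = (4, 1, 3, 2): 20 + (-3) + 22 + (-4) = 35
σ = (4, 2, 1, 3): 20 + 10 + 16 + 30 = 76
σ = (4, 2, 3, 1): 20 + 10 + 22 + 28 = 80
σ = (4, 3, 1, 2): 20 + (-1) + 16 + (-4) = 31
σ = (4, 3, 2, 1): 20 + (-1) + 30 + 28 = 77
Optimal value attained by: σ = (1, 3, 4, 2).
Answer: det⊕(T) = 15; verdict: NONSINGULAR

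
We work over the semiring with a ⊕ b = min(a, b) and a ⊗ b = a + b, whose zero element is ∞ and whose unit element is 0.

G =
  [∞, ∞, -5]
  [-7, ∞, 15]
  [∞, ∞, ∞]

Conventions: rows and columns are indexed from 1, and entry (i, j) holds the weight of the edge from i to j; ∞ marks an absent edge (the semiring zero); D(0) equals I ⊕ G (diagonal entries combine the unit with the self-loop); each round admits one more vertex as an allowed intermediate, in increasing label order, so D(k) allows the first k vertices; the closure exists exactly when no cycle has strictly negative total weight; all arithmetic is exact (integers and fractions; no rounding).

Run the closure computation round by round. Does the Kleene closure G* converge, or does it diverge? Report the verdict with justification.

D(0):
  [0, ∞, -5]
  [-7, 0, 15]
  [∞, ∞, 0]
D(1):
  [0, ∞, -5]
  [-7, 0, -12]
  [∞, ∞, 0]
D(2):
  [0, ∞, -5]
  [-7, 0, -12]
  [∞, ∞, 0]
D(3):
  [0, ∞, -5]
  [-7, 0, -12]
  [∞, ∞, 0]
Key observation: every diagonal entry stays at the unit through all rounds, so no improving cycle exists.
Answer: CONVERGES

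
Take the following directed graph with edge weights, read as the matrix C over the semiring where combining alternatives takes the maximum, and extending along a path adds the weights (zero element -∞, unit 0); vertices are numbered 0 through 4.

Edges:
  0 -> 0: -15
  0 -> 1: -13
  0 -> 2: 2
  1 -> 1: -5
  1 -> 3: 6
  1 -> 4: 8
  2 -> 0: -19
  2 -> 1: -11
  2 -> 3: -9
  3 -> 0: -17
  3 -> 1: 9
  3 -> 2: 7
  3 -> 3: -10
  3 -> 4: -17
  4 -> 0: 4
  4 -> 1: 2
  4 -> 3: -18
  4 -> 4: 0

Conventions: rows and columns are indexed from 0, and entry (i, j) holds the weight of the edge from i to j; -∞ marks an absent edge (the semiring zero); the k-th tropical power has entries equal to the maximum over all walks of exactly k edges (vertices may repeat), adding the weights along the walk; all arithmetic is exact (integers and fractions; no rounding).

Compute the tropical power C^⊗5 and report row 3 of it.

C^⊗2:
  [-17, -9, -13, -7, -5]
  [12, 15, 13, 1, 8]
  [-26, 0, -2, -5, -3]
  [-12, 4, -3, 15, 17]
  [4, 2, 6, 8, 10]
C^⊗3:
  [-1, 2, 0, -3, -1]
  [12, 10, 14, 21, 23]
  [1, 4, 2, 6, 8]
  [21, 24, 22, 10, 17]
  [14, 17, 15, 8, 10]
C^⊗4:
  [3, 6, 4, 8, 10]
  [27, 30, 28, 16, 23]
  [12, 15, 13, 10, 12]
  [21, 19, 23, 30, 32]
  [14, 17, 16, 23, 25]
C^⊗5:
  [14, 17, 15, 12, 14]
  [27, 25, 29, 36, 38]
  [16, 19, 17, 21, 23]
  [36, 39, 37, 25, 32]
  [29, 32, 30, 23, 25]
Answer: row 3 of C^⊗5 = [36, 39, 37, 25, 32]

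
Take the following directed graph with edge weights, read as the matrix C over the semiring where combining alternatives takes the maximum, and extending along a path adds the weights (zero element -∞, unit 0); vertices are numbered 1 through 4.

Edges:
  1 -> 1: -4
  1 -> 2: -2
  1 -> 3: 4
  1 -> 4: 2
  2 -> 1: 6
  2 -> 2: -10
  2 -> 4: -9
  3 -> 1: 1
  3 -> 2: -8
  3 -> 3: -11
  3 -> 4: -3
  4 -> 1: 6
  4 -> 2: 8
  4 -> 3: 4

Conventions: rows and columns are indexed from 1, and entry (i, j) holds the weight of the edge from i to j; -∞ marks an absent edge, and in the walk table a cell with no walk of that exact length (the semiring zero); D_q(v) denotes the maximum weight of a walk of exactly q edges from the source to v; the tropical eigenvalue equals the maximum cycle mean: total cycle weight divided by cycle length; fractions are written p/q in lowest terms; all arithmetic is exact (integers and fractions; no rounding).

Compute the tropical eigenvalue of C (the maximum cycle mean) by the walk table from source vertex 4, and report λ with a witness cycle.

q=0: [-∞, -∞, -∞, 0]
q=1: [6, 8, 4, -∞]
q=2: [14, 4, 10, 8]
q=3: [14, 16, 18, 16]
q=4: [22, 24, 20, 16]
Optimal cycle mean attained by: cycle 1->4->2->1, total 2 + 8 + 6, length 3.
Answer: λ = 16/3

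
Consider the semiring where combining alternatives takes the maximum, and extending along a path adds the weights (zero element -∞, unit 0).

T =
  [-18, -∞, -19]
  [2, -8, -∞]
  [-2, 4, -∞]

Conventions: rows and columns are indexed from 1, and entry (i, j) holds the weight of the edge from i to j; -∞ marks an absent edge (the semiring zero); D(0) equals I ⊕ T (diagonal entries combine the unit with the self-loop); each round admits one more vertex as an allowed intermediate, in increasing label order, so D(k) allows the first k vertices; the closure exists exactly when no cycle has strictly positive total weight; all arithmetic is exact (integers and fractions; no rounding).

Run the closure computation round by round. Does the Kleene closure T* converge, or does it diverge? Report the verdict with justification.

D(0):
  [0, -∞, -19]
  [2, 0, -∞]
  [-2, 4, 0]
D(1):
  [0, -∞, -19]
  [2, 0, -17]
  [-2, 4, 0]
D(2):
  [0, -∞, -19]
  [2, 0, -17]
  [6, 4, 0]
D(3):
  [0, -15, -19]
  [2, 0, -17]
  [6, 4, 0]
Key observation: every diagonal entry stays at the unit through all rounds, so no improving cycle exists.
Answer: CONVERGES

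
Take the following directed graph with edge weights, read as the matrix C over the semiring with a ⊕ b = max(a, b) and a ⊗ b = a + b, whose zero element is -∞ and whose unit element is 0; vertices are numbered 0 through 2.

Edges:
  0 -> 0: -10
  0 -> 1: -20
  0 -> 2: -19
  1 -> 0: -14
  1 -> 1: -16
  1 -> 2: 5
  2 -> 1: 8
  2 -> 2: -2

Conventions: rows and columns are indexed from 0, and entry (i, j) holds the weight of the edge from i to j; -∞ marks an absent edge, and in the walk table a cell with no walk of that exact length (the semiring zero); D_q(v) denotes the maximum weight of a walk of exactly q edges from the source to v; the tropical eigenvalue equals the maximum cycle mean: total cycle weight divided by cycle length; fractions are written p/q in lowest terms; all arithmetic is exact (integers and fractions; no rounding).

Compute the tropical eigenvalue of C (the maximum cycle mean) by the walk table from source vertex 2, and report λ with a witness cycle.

q=0: [-∞, -∞, 0]
q=1: [-∞, 8, -2]
q=2: [-6, 6, 13]
q=3: [-8, 21, 11]
Optimal cycle mean attained by: cycle 1->2->1, total 5 + 8, length 2.
Answer: λ = 13/2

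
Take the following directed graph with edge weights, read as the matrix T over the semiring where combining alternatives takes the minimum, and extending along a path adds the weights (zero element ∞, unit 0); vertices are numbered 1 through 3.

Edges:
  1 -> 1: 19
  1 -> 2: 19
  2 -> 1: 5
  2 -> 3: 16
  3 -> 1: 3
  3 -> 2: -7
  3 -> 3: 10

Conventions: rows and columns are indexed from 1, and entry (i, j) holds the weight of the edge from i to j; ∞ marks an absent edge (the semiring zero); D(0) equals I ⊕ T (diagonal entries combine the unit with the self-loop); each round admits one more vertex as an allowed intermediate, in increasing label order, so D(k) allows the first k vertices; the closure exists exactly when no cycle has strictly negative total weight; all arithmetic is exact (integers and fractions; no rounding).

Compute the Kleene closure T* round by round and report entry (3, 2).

D(0):
  [0, 19, ∞]
  [5, 0, 16]
  [3, -7, 0]
D(1):
  [0, 19, ∞]
  [5, 0, 16]
  [3, -7, 0]
D(2):
  [0, 19, 35]
  [5, 0, 16]
  [-2, -7, 0]
D(3):
  [0, 19, 35]
  [5, 0, 16]
  [-2, -7, 0]
Answer: T*[3][2] = -7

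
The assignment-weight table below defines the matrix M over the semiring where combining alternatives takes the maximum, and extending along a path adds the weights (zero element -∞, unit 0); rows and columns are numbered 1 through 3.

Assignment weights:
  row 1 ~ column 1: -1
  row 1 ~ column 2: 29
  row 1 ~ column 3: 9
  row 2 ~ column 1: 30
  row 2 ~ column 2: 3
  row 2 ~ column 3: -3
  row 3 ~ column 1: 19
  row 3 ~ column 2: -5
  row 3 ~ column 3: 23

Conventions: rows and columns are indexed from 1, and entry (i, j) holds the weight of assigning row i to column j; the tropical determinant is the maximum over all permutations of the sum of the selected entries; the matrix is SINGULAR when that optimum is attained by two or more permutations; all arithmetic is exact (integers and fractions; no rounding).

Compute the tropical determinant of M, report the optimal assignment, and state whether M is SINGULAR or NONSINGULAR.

σ = (1, 2, 3): (-1) + 3 + 23 = 25
σ = (1, 3, 2): (-1) + (-3) + (-5) = -9
σ = (2, 1, 3): 29 + 30 + 23 = 82
σ = (2, 3, 1): 29 + (-3) + 19 = 45
σ = (3, 1, 2): 9 + 30 + (-5) = 34
σ = (3, 2, 1): 9 + 3 + 19 = 31
Optimal value attained by: σ = (2, 1, 3).
Answer: det⊕(M) = 82; verdict: NONSINGULAR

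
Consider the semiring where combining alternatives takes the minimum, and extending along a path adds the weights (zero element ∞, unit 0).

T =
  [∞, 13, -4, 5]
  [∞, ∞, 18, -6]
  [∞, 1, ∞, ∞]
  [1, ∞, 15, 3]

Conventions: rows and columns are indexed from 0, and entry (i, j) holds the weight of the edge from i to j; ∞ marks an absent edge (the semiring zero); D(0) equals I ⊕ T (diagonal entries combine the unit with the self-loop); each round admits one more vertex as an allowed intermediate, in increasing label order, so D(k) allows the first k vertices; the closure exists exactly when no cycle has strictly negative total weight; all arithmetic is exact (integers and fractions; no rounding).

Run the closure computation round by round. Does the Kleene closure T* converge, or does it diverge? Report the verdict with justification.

D(0):
  [0, 13, -4, 5]
  [∞, 0, 18, -6]
  [∞, 1, 0, ∞]
  [1, ∞, 15, 0]
D(1):
  [0, 13, -4, 5]
  [∞, 0, 18, -6]
  [∞, 1, 0, ∞]
  [1, 14, -3, 0]
D(2):
  [0, 13, -4, 5]
  [∞, 0, 18, -6]
  [∞, 1, 0, -5]
  [1, 14, -3, 0]
Detection: at round 3, diagonal entry (3, 3) turns strictly negative.
Key observation: the cycle 3->0->2->1->3 has total weight 1 + (-4) + 1 + (-6), which is strictly negative.
Answer: DIVERGES — negative cycle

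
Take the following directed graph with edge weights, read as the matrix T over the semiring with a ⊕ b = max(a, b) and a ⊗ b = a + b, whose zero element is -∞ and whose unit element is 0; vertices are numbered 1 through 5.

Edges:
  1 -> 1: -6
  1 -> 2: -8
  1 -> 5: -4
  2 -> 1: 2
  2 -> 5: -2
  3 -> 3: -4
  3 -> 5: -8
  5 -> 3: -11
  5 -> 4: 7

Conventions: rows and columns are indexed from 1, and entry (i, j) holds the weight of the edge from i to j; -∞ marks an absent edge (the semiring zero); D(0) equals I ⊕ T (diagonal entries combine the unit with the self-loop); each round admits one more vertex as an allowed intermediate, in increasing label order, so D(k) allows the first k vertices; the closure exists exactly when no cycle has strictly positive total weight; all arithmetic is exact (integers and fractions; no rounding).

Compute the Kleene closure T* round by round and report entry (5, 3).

D(0):
  [0, -8, -∞, -∞, -4]
  [2, 0, -∞, -∞, -2]
  [-∞, -∞, 0, -∞, -8]
  [-∞, -∞, -∞, 0, -∞]
  [-∞, -∞, -11, 7, 0]
D(1):
  [0, -8, -∞, -∞, -4]
  [2, 0, -∞, -∞, -2]
  [-∞, -∞, 0, -∞, -8]
  [-∞, -∞, -∞, 0, -∞]
  [-∞, -∞, -11, 7, 0]
D(2):
  [0, -8, -∞, -∞, -4]
  [2, 0, -∞, -∞, -2]
  [-∞, -∞, 0, -∞, -8]
  [-∞, -∞, -∞, 0, -∞]
  [-∞, -∞, -11, 7, 0]
D(3):
  [0, -8, -∞, -∞, -4]
  [2, 0, -∞, -∞, -2]
  [-∞, -∞, 0, -∞, -8]
  [-∞, -∞, -∞, 0, -∞]
  [-∞, -∞, -11, 7, 0]
D(4):
  [0, -8, -∞, -∞, -4]
  [2, 0, -∞, -∞, -2]
  [-∞, -∞, 0, -∞, -8]
  [-∞, -∞, -∞, 0, -∞]
  [-∞, -∞, -11, 7, 0]
D(5):
  [0, -8, -15, 3, -4]
  [2, 0, -13, 5, -2]
  [-∞, -∞, 0, -1, -8]
  [-∞, -∞, -∞, 0, -∞]
  [-∞, -∞, -11, 7, 0]
Answer: T*[5][3] = -11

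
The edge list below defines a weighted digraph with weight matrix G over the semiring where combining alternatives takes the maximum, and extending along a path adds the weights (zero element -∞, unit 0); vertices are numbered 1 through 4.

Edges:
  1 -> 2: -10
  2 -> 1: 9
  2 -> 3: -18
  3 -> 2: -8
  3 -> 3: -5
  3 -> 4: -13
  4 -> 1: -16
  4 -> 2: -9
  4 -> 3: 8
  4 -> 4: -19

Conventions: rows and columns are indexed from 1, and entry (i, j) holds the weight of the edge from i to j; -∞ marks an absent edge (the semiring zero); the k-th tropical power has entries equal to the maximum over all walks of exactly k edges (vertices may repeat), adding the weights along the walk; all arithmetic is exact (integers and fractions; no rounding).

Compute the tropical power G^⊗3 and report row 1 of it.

G^⊗2:
  [-1, -∞, -28, -∞]
  [-∞, -1, -23, -31]
  [1, -13, -5, -18]
  [0, 0, 3, -5]
G^⊗3:
  [-∞, -11, -33, -41]
  [8, -31, -19, -36]
  [-4, -9, -10, -18]
  [9, -5, 3, -10]
Answer: row 1 of G^⊗3 = [-∞, -11, -33, -41]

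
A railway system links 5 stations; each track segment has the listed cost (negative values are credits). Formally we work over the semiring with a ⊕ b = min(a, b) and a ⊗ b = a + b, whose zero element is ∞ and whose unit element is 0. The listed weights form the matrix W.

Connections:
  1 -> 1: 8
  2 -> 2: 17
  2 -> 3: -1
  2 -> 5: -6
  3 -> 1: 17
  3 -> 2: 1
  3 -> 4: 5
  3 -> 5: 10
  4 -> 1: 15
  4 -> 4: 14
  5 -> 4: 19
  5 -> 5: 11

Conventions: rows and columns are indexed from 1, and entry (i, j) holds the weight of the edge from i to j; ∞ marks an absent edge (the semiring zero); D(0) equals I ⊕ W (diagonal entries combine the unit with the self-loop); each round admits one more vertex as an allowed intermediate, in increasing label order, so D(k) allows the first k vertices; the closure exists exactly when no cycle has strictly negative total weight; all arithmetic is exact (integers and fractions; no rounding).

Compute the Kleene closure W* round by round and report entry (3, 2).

D(0):
  [0, ∞, ∞, ∞, ∞]
  [∞, 0, -1, ∞, -6]
  [17, 1, 0, 5, 10]
  [15, ∞, ∞, 0, ∞]
  [∞, ∞, ∞, 19, 0]
D(1):
  [0, ∞, ∞, ∞, ∞]
  [∞, 0, -1, ∞, -6]
  [17, 1, 0, 5, 10]
  [15, ∞, ∞, 0, ∞]
  [∞, ∞, ∞, 19, 0]
D(2):
  [0, ∞, ∞, ∞, ∞]
  [∞, 0, -1, ∞, -6]
  [17, 1, 0, 5, -5]
  [15, ∞, ∞, 0, ∞]
  [∞, ∞, ∞, 19, 0]
D(3):
  [0, ∞, ∞, ∞, ∞]
  [16, 0, -1, 4, -6]
  [17, 1, 0, 5, -5]
  [15, ∞, ∞, 0, ∞]
  [∞, ∞, ∞, 19, 0]
D(4):
  [0, ∞, ∞, ∞, ∞]
  [16, 0, -1, 4, -6]
  [17, 1, 0, 5, -5]
  [15, ∞, ∞, 0, ∞]
  [34, ∞, ∞, 19, 0]
D(5):
  [0, ∞, ∞, ∞, ∞]
  [16, 0, -1, 4, -6]
  [17, 1, 0, 5, -5]
  [15, ∞, ∞, 0, ∞]
  [34, ∞, ∞, 19, 0]
Answer: W*[3][2] = 1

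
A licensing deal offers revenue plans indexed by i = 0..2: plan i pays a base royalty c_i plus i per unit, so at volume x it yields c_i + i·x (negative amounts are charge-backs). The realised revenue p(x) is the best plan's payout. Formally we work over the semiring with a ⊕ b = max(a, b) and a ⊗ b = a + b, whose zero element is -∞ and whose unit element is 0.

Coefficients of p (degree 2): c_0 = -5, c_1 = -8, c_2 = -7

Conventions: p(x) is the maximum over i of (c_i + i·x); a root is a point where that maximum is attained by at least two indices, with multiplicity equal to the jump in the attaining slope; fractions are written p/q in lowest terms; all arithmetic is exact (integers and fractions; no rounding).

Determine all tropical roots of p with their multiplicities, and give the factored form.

hull edge (i=0, c=-5) to (i=2, c=-7): slope -1, span 2
Factored form: p(x) = -7 ⊗ (x ⊕ 1) ⊗ (x ⊕ 1)
Answer: roots = 1 (mult 2)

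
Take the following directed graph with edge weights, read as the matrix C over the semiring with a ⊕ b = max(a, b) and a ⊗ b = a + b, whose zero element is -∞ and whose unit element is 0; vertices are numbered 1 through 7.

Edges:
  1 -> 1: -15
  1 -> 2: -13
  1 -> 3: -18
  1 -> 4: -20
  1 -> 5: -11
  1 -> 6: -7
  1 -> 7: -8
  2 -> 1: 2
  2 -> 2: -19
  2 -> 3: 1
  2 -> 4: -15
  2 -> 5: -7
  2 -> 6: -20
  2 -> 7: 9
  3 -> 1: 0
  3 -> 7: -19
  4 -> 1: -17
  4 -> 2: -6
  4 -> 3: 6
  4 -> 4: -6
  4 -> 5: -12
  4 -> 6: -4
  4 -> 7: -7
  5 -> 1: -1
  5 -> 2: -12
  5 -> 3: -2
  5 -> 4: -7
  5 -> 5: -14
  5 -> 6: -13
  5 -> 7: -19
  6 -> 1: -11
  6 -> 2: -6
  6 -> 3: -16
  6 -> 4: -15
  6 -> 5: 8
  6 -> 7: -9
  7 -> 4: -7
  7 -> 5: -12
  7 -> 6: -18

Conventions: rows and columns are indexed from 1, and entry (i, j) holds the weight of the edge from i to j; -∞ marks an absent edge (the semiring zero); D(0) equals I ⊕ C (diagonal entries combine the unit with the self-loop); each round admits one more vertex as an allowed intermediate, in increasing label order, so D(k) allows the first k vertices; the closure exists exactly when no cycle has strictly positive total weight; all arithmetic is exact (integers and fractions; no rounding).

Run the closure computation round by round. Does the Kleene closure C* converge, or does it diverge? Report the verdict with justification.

D(0):
  [0, -13, -18, -20, -11, -7, -8]
  [2, 0, 1, -15, -7, -20, 9]
  [0, -∞, 0, -∞, -∞, -∞, -19]
  [-17, -6, 6, 0, -12, -4, -7]
  [-1, -12, -2, -7, 0, -13, -19]
  [-11, -6, -16, -15, 8, 0, -9]
  [-∞, -∞, -∞, -7, -12, -18, 0]
D(1):
  [0, -13, -18, -20, -11, -7, -8]
  [2, 0, 1, -15, -7, -5, 9]
  [0, -13, 0, -20, -11, -7, -8]
  [-17, -6, 6, 0, -12, -4, -7]
  [-1, -12, -2, -7, 0, -8, -9]
  [-11, -6, -16, -15, 8, 0, -9]
  [-∞, -∞, -∞, -7, -12, -18, 0]
D(2):
  [0, -13, -12, -20, -11, -7, -4]
  [2, 0, 1, -15, -7, -5, 9]
  [0, -13, 0, -20, -11, -7, -4]
  [-4, -6, 6, 0, -12, -4, 3]
  [-1, -12, -2, -7, 0, -8, -3]
  [-4, -6, -5, -15, 8, 0, 3]
  [-∞, -∞, -∞, -7, -12, -18, 0]
D(3):
  [0, -13, -12, -20, -11, -7, -4]
  [2, 0, 1, -15, -7, -5, 9]
  [0, -13, 0, -20, -11, -7, -4]
  [6, -6, 6, 0, -5, -1, 3]
  [-1, -12, -2, -7, 0, -8, -3]
  [-4, -6, -5, -15, 8, 0, 3]
  [-∞, -∞, -∞, -7, -12, -18, 0]
D(4):
  [0, -13, -12, -20, -11, -7, -4]
  [2, 0, 1, -15, -7, -5, 9]
  [0, -13, 0, -20, -11, -7, -4]
  [6, -6, 6, 0, -5, -1, 3]
  [-1, -12, -1, -7, 0, -8, -3]
  [-4, -6, -5, -15, 8, 0, 3]
  [-1, -13, -1, -7, -12, -8, 0]
D(5):
  [0, -13, -12, -18, -11, -7, -4]
  [2, 0, 1, -14, -7, -5, 9]
  [0, -13, 0, -18, -11, -7, -4]
  [6, -6, 6, 0, -5, -1, 3]
  [-1, -12, -1, -7, 0, -8, -3]
  [7, -4, 7, 1, 8, 0, 5]
  [-1, -13, -1, -7, -12, -8, 0]
D(6):
  [0, -11, 0, -6, 1, -7, -2]
  [2, 0, 2, -4, 3, -5, 9]
  [0, -11, 0, -6, 1, -7, -2]
  [6, -5, 6, 0, 7, -1, 4]
  [-1, -12, -1, -7, 0, -8, -3]
  [7, -4, 7, 1, 8, 0, 5]
  [-1, -12, -1, -7, 0, -8, 0]
D(7):
  [0, -11, 0, -6, 1, -7, -2]
  [8, 0, 8, 2, 9, 1, 9]
  [0, -11, 0, -6, 1, -7, -2]
  [6, -5, 6, 0, 7, -1, 4]
  [-1, -12, -1, -7, 0, -8, -3]
  [7, -4, 7, 1, 8, 0, 5]
  [-1, -12, -1, -7, 0, -8, 0]
Key observation: every diagonal entry stays at the unit through all rounds, so no improving cycle exists.
Answer: CONVERGES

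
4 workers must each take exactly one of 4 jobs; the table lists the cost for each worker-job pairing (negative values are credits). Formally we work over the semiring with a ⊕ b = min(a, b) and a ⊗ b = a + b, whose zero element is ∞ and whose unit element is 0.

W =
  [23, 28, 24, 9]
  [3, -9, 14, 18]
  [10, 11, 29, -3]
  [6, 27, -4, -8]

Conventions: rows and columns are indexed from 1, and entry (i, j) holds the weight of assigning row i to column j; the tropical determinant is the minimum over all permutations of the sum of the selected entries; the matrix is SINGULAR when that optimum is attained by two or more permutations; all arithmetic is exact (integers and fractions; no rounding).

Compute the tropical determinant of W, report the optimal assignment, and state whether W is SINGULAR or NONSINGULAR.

σ = (1, 2, 3, 4): 23 + (-9) + 29 + (-8) = 35
σ = (1, 2, 4, 3): 23 + (-9) + (-3) + (-4) = 7
σ = (1, 3, 2, 4): 23 + 14 + 11 + (-8) = 40
σ = (1, 3, 4, 2): 23 + 14 + (-3) + 27 = 61
σ = (1, 4, 2, 3): 23 + 18 + 11 + (-4) = 48
σ = (1, 4, 3, 2): 23 + 18 + 29 + 27 = 97
σ = (2, 1, 3, 4): 28 + 3 + 29 + (-8) = 52
σ = (2, 1, 4, 3): 28 + 3 + (-3) + (-4) = 24
σ = (2, 3, 1, 4): 28 + 14 + 10 + (-8) = 44
σ = (2, 3, 4, 1): 28 + 14 + (-3) + 6 = 45
σ = (2, 4, 1, 3): 28 + 18 + 10 + (-4) = 52
σ = (2, 4, 3, 1): 28 + 18 + 29 + 6 = 81
σ = (3, 1, 2, 4): 24 + 3 + 11 + (-8) = 30
σ = (3, 1, 4, 2): 24 + 3 + (-3) + 27 = 51
σ = (3, 2, 1, 4): 24 + (-9) + 10 + (-8) = 17
σ = (3, 2, 4, 1): 24 + (-9) + (-3) + 6 = 18
σ = (3, 4, 1, 2): 24 + 18 + 10 + 27 = 79
σ = (3, 4, 2, 1): 24 + 18 + 11 + 6 = 59
σ = (4, 1, 2, 3): 9 + 3 + 11 + (-4) = 19
σ = (4, 1, 3, 2): 9 + 3 + 29 + 27 = 68
σ = (4, 2, 1, 3): 9 + (-9) + 10 + (-4) = 6
σ = (4, 2, 3, 1): 9 + (-9) + 29 + 6 = 35
σ = (4, 3, 1, 2): 9 + 14 + 10 + 27 = 60
σ = (4, 3, 2, 1): 9 + 14 + 11 + 6 = 40
Optimal value attained by: σ = (4, 2, 1, 3).
Answer: det⊕(W) = 6; verdict: NONSINGULAR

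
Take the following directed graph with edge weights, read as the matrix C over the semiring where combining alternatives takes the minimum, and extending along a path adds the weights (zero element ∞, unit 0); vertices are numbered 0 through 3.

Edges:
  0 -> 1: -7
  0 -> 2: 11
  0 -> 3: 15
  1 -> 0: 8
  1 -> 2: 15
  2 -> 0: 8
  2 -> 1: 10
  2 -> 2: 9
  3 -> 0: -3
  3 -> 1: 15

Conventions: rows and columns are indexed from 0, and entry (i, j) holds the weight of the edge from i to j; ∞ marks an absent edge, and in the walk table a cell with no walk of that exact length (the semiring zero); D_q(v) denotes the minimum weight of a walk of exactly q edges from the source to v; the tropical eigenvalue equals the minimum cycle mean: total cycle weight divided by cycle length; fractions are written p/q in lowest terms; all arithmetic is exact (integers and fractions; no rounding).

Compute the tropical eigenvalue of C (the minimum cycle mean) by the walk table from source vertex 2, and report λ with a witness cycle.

q=0: [∞, ∞, 0, ∞]
q=1: [8, 10, 9, ∞]
q=2: [17, 1, 18, 23]
q=3: [9, 10, 16, 32]
q=4: [18, 2, 20, 24]
Optimal cycle mean attained by: cycle 0->1->0, total (-7) + 8, length 2.
Answer: λ = 1/2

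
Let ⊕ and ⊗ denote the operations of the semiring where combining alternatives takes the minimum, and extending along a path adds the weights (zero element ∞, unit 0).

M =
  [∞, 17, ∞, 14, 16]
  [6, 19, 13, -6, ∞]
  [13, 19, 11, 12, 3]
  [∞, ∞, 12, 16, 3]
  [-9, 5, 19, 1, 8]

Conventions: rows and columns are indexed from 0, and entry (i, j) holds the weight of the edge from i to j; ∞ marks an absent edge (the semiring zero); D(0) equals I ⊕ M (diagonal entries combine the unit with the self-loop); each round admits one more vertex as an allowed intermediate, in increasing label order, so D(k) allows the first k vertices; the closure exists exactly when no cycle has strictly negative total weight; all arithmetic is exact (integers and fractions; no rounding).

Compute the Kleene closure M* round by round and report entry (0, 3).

D(0):
  [0, 17, ∞, 14, 16]
  [6, 0, 13, -6, ∞]
  [13, 19, 0, 12, 3]
  [∞, ∞, 12, 0, 3]
  [-9, 5, 19, 1, 0]
D(1):
  [0, 17, ∞, 14, 16]
  [6, 0, 13, -6, 22]
  [13, 19, 0, 12, 3]
  [∞, ∞, 12, 0, 3]
  [-9, 5, 19, 1, 0]
D(2):
  [0, 17, 30, 11, 16]
  [6, 0, 13, -6, 22]
  [13, 19, 0, 12, 3]
  [∞, ∞, 12, 0, 3]
  [-9, 5, 18, -1, 0]
D(3):
  [0, 17, 30, 11, 16]
  [6, 0, 13, -6, 16]
  [13, 19, 0, 12, 3]
  [25, 31, 12, 0, 3]
  [-9, 5, 18, -1, 0]
D(4):
  [0, 17, 23, 11, 14]
  [6, 0, 6, -6, -3]
  [13, 19, 0, 12, 3]
  [25, 31, 12, 0, 3]
  [-9, 5, 11, -1, 0]
D(5):
  [0, 17, 23, 11, 14]
  [-12, 0, 6, -6, -3]
  [-6, 8, 0, 2, 3]
  [-6, 8, 12, 0, 3]
  [-9, 5, 11, -1, 0]
Answer: M*[0][3] = 11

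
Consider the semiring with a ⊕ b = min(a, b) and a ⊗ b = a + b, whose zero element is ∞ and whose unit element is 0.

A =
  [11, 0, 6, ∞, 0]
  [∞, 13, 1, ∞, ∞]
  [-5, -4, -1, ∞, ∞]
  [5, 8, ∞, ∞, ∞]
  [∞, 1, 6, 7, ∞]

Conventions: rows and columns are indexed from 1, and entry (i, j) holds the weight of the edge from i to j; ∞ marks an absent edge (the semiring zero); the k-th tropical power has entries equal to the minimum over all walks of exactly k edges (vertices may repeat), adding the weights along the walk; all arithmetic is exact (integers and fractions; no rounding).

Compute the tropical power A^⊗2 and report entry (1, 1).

A^⊗2:
  [1, 1, 1, 7, 11]
  [-4, -3, 0, ∞, ∞]
  [-6, -5, -3, ∞, -5]
  [16, 5, 9, ∞, 5]
  [1, 2, 2, ∞, ∞]
Key observation: the optimum is the walk 1->3->1, with weight 6 + (-5) = 1.
Optimal value attained by: walk 1->3->1.
Answer: (A^⊗2)[1][1] = 1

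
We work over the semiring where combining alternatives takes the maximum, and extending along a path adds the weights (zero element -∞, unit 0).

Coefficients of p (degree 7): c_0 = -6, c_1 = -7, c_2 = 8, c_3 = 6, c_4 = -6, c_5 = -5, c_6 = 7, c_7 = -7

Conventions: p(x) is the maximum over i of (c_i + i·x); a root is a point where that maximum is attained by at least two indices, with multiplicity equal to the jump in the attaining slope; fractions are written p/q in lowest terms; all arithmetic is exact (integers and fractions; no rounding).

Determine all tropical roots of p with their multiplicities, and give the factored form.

hull edge (i=0, c=-6) to (i=2, c=8): slope 7, span 2
hull edge (i=2, c=8) to (i=6, c=7): slope -1/4, span 4
hull edge (i=6, c=7) to (i=7, c=-7): slope -14, span 1
Factored form: p(x) = -7 ⊗ (x ⊕ (-7)) ⊗ (x ⊕ (-7)) ⊗ (x ⊕ 1/4) ⊗ (x ⊕ 1/4) ⊗ (x ⊕ 1/4) ⊗ (x ⊕ 1/4) ⊗ (x ⊕ 14)
Answer: roots = -7 (mult 2), 1/4 (mult 4), 14 (mult 1)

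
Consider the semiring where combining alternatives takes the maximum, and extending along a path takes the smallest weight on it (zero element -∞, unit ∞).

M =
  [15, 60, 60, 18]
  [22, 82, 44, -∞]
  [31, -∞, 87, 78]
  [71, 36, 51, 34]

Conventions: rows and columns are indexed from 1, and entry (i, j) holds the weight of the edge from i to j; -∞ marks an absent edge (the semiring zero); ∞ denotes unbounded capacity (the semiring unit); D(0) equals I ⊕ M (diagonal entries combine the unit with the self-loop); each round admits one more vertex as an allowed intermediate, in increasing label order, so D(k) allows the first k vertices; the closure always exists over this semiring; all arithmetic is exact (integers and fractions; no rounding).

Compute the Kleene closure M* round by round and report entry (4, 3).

D(0):
  [∞, 60, 60, 18]
  [22, ∞, 44, -∞]
  [31, -∞, ∞, 78]
  [71, 36, 51, ∞]
D(1):
  [∞, 60, 60, 18]
  [22, ∞, 44, 18]
  [31, 31, ∞, 78]
  [71, 60, 60, ∞]
D(2):
  [∞, 60, 60, 18]
  [22, ∞, 44, 18]
  [31, 31, ∞, 78]
  [71, 60, 60, ∞]
D(3):
  [∞, 60, 60, 60]
  [31, ∞, 44, 44]
  [31, 31, ∞, 78]
  [71, 60, 60, ∞]
D(4):
  [∞, 60, 60, 60]
  [44, ∞, 44, 44]
  [71, 60, ∞, 78]
  [71, 60, 60, ∞]
Answer: M*[4][3] = 60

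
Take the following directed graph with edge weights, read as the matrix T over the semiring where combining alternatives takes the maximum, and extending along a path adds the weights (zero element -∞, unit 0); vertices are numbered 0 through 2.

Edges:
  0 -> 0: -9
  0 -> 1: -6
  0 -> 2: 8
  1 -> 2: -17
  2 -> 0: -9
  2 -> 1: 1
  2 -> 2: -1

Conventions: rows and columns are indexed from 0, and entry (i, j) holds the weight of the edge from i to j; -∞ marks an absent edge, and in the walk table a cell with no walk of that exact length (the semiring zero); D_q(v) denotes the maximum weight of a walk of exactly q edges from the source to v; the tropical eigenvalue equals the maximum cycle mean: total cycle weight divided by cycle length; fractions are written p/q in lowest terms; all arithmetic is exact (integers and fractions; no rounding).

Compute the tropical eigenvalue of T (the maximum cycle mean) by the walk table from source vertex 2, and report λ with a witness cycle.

q=0: [-∞, -∞, 0]
q=1: [-9, 1, -1]
q=2: [-10, 0, -1]
q=3: [-10, 0, -2]
Optimal cycle mean attained by: cycle 0->2->0, total 8 + (-9), length 2.
Answer: λ = -1/2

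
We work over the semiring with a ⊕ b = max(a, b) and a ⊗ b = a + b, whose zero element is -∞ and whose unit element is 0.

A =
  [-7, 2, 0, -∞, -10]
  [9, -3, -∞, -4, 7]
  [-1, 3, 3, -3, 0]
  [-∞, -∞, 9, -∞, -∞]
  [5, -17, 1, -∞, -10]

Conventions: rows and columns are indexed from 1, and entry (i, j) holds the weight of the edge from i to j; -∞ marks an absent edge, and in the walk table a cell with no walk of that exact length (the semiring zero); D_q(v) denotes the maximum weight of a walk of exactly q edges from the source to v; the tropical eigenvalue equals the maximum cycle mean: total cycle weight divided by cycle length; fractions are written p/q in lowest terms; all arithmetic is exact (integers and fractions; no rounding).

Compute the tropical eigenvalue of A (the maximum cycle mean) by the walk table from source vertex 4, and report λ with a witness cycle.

q=0: [-∞, -∞, -∞, 0, -∞]
q=1: [-∞, -∞, 9, -∞, -∞]
q=2: [8, 12, 12, 6, 9]
q=3: [21, 15, 15, 9, 19]
q=4: [24, 23, 21, 12, 22]
q=5: [32, 26, 24, 19, 30]
Optimal cycle mean attained by: cycle 1->2->1, total 2 + 9, length 2.
Answer: λ = 11/2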